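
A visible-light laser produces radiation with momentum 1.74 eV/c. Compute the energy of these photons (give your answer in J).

2.79e-19 J

Take c = 2.99792458e8 m/s, 1 eV = 1.602176634e-19 J.
First convert: p = 1.74 eV/c = 9.2991e-28 kg·m/s.
Since E = pc for a photon, E = 2.788e-19 J.
So E ≈ 2.79e-19 J.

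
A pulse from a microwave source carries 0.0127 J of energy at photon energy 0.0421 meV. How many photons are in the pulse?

Per-photon energy: E = 6.745 × 10^-24 J (from energy = 0.0421 meV).
N = E_total / E_photon = 0.0127 J / 6.745 × 10^-24 J = 1.88 × 10^21.

1.88 × 10^21 photons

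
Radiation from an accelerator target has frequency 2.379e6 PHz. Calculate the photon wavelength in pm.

Convert to SI: f = 2.379e6 PHz = 2.379e21 Hz.
The photon relation is λ = c/f, giving λ = 1.260e-13 m.
Converting to pm: λ = 0.1260 pm ≈ 0.126 pm.

0.126 pm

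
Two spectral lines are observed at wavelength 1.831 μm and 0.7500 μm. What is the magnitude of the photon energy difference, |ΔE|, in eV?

Using E = hc/λ: E₁ = 1.0849 × 10^-19 J, E₂ = 2.6486 × 10^-19 J.
|ΔE| = |1.0849 × 10^-19 − 2.6486 × 10^-19| = 1.56 × 10^-19 J = 0.976 eV.

0.976 eV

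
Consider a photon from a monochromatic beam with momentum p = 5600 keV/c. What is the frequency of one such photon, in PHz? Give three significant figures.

(h = 6.62607015e-34 J·s, c = 2.99792458e8 m/s, 1 eV = 1.602176634e-19 J.)
In SI units: p = 5600 keV/c = 2.9928e-21 kg·m/s.
Since f = pc/h for a photon, f = 1.354e21 Hz.
Converting to PHz: f = 1.354e6 PHz ≈ 1.35e6 PHz.

1.35e6 PHz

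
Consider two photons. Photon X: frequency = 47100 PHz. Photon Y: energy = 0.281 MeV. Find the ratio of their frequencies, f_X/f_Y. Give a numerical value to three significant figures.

f_X = 4.710e19 Hz (from frequency = 47100 PHz, via f given directly).
f_Y = 6.795e19 Hz (from energy = 0.281 MeV, via f = E/h).
Ratio = 4.710e19 / 6.795e19 = 0.693.

0.693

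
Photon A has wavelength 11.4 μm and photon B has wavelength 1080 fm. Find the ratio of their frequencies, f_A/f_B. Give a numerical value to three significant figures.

9.47e-8

f_A = 2.630e13 Hz (from wavelength = 11.4 μm, via f = c/λ).
f_B = 2.776e20 Hz (from wavelength = 1080 fm, via f = c/λ).
Ratio = 2.630e13 / 2.776e20 = 9.47e-8.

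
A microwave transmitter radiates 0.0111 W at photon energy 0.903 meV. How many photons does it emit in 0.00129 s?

Total energy: E_total = P·t = 0.0111 × 0.00129 = 1.432e-5 J.
Per-photon energy: E = 1.447e-22 J.
N = E_total / E_photon = 9.90e16.

9.90e16 photons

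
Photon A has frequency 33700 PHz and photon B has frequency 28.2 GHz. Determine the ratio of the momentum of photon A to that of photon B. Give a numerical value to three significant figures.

p_A = 7.448 × 10^-23 kg·m/s (from frequency = 33700 PHz, via p = hf/c).
p_B = 6.233 × 10^-32 kg·m/s (from frequency = 28.2 GHz, via p = hf/c).
Ratio = 7.448 × 10^-23 / 6.233 × 10^-32 = 1.20 × 10^9.

1.20 × 10^9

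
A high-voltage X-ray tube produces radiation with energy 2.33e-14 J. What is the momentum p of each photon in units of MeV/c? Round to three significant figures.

The photon relation is p = E/c, giving p = 7.772e-23 kg·m/s.
Converting to MeV/c: p = 0.1454 MeV/c ≈ 0.145 MeV/c.

0.145 MeV/c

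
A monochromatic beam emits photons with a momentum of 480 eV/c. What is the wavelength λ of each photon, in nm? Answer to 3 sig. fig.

2.58 nm

Take h = 6.62607015e-34 J·s, c = 2.99792458e8 m/s, 1 eV = 1.602176634e-19 J.
Convert to SI: p = 480 eV/c = 2.5653e-25 kg·m/s.
The photon relation is λ = h/p, giving λ = 2.583e-9 m.
Converting to nm: λ = 2.583 nm ≈ 2.58 nm.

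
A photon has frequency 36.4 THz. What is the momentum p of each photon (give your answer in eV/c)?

(h = 6.62607015e-34 J·s, c = 2.99792458e8 m/s, 1 eV = 1.602176634e-19 J.)
First convert: f = 36.4 THz = 3.64e13 Hz.
For a photon p = hf/c, so p = 8.045e-29 kg·m/s.
Converting to eV/c: p = 0.1505 eV/c ≈ 0.151 eV/c.

0.151 eV/c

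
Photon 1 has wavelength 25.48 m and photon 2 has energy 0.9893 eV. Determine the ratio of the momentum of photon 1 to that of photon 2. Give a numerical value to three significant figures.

4.92 × 10^-8

p_1 = 2.600 × 10^-35 kg·m/s (from wavelength = 25.48 m, via p = h/λ).
p_2 = 5.287 × 10^-28 kg·m/s (from energy = 0.9893 eV, via p = E/c).
Ratio = 2.600 × 10^-35 / 5.287 × 10^-28 = 4.92 × 10^-8.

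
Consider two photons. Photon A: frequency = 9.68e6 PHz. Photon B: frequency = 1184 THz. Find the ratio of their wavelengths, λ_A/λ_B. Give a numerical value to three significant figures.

λ_A = 3.097e-14 m (from frequency = 9.68e6 PHz, via λ = c/f).
λ_B = 2.532e-7 m (from frequency = 1184 THz, via λ = c/f).
Ratio = 3.097e-14 / 2.532e-7 = 1.22e-7.

1.22e-7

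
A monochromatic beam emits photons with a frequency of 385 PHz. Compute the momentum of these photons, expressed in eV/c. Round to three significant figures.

Use h = 6.62607015 × 10^-34 J·s, c = 2.99792458 × 10^8 m/s, 1 eV = 1.602176634 × 10^-19 J.
Convert to SI: f = 385 PHz = 3.85 × 10^17 Hz.
Since p = hf/c for a photon, p = 8.509 × 10^-25 kg·m/s.
Converting to eV/c: p = 1592 eV/c ≈ 1590 eV/c.

1590 eV/c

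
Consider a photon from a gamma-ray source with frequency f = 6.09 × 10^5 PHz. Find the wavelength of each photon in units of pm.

In SI units: f = 6.09 × 10^5 PHz = 6.09 × 10^20 Hz.
For a photon λ = c/f, so λ = 4.923 × 10^-13 m.
Converting to pm: λ = 0.4923 pm ≈ 0.492 pm.

0.492 pm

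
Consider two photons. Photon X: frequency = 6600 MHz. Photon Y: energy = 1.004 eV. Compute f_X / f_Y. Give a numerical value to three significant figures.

f_X = 6.600·10^9 Hz (from frequency = 6600 MHz, via f given directly).
f_Y = 2.428·10^14 Hz (from energy = 1.004 eV, via f = E/h).
Ratio = 6.600·10^9 / 2.428·10^14 = 2.72·10^-5.

2.72·10^-5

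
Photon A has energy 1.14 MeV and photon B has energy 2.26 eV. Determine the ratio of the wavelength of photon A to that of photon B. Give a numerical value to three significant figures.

λ_A = 1.088 × 10^-12 m (from energy = 1.14 MeV, via λ = hc/E).
λ_B = 5.486 × 10^-7 m (from energy = 2.26 eV, via λ = hc/E).
Ratio = 1.088 × 10^-12 / 5.486 × 10^-7 = 1.98 × 10^-6.

1.98 × 10^-6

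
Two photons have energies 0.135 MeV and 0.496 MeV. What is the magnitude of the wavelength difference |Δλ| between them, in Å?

0.0668 Å

Using λ = hc/E: λ₁ = 9.184 × 10^-12 m, λ₂ = 2.500 × 10^-12 m.
|Δλ| = |9.184 × 10^-12 − 2.500 × 10^-12| = 6.68 × 10^-12 m = 0.0668 Å.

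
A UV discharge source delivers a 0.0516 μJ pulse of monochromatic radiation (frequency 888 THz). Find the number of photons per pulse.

Per-photon energy: E = 5.884·10^-19 J (from frequency = 888 THz).
N = E_total / E_photon = 5.16·10^-8 J / 5.884·10^-19 J = 8.77·10^10.

8.77·10^10 photons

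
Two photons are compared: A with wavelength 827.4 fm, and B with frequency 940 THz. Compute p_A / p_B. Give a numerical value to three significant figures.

p_A = 8.008 × 10^-22 kg·m/s (from wavelength = 827.4 fm, via p = h/λ).
p_B = 2.078 × 10^-27 kg·m/s (from frequency = 940 THz, via p = hf/c).
Ratio = 8.008 × 10^-22 / 2.078 × 10^-27 = 3.85 × 10^5.

3.85 × 10^5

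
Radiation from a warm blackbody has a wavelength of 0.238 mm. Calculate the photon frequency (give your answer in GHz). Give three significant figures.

1260 GHz

Take c = 2.99792458e8 m/s.
Convert to SI: λ = 0.238 mm = 2.38e-4 m.
For a photon f = c/λ, so f = 1.260e12 Hz.
Converting to GHz: f = 1260 GHz ≈ 1260 GHz.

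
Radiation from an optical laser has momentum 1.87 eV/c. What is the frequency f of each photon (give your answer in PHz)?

0.452 PHz

Use h = 6.62607015 × 10^-34 J·s, c = 2.99792458 × 10^8 m/s, 1 eV = 1.602176634 × 10^-19 J.
In SI units: p = 1.87 eV/c = 9.9938 × 10^-28 kg·m/s.
Apply f = pc/h: f = 4.522 × 10^14 Hz.
Converting to PHz: f = 0.4522 PHz ≈ 0.452 PHz.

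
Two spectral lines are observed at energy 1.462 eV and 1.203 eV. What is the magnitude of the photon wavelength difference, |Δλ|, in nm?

183 nm

Using λ = hc/E: λ₁ = 8.4805e-7 m, λ₂ = 1.0306e-6 m.
|Δλ| = |8.4805e-7 − 1.0306e-6| = 1.83e-7 m = 183 nm.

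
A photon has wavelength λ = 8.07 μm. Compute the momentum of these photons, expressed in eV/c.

0.154 eV/c

Use h = 6.62607015·10^-34 J·s, c = 2.99792458·10^8 m/s, 1 eV = 1.602176634·10^-19 J.
In SI units: λ = 8.07 μm = 8.07·10^-6 m.
Since p = h/λ for a photon, p = 8.211·10^-29 kg·m/s.
Converting to eV/c: p = 0.1536 eV/c ≈ 0.154 eV/c.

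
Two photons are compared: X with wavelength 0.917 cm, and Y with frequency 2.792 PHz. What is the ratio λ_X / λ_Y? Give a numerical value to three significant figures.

λ_X = 0.009170 m (from wavelength = 0.917 cm, via λ given directly).
λ_Y = 1.074e-7 m (from frequency = 2.792 PHz, via λ = c/f).
Ratio = 0.009170 / 1.074e-7 = 8.54e4.

8.54e4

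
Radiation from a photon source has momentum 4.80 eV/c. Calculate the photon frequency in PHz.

1.16 PHz

Use h = 6.62607015e-34 J·s, c = 2.99792458e8 m/s, 1 eV = 1.602176634e-19 J.
First convert: p = 4.80 eV/c = 2.5653e-27 kg·m/s.
Since f = pc/h for a photon, f = 1.161e15 Hz.
Converting to PHz: f = 1.161 PHz ≈ 1.16 PHz.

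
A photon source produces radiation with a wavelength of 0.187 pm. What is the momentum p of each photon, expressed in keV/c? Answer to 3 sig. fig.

First convert: λ = 0.187 pm = 1.87 × 10^-13 m.
Apply p = h/λ: p = 3.543 × 10^-21 kg·m/s.
Converting to keV/c: p = 6630 keV/c ≈ 6630 keV/c.

6630 keV/c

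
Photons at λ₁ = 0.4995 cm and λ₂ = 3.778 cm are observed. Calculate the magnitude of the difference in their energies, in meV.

0.215 meV

Using E = hc/λ: E₁ = 3.9769 × 10^-23 J, E₂ = 5.2579 × 10^-24 J.
|ΔE| = |3.9769 × 10^-23 − 5.2579 × 10^-24| = 3.45 × 10^-23 J = 0.215 meV.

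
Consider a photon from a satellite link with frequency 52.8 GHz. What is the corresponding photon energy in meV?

0.218 meV

First convert: f = 52.8 GHz = 5.28e10 Hz.
The photon relation is E = hf, giving E = 3.499e-23 J.
Converting to meV: E = 0.2184 meV ≈ 0.218 meV.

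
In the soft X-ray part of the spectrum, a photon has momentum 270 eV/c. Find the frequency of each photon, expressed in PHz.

Take h = 6.62607015e-34 J·s, c = 2.99792458e8 m/s, 1 eV = 1.602176634e-19 J.
First convert: p = 270 eV/c = 1.4430e-25 kg·m/s.
Since f = pc/h for a photon, f = 6.529e16 Hz.
Converting to PHz: f = 65.29 PHz ≈ 65.3 PHz.

65.3 PHz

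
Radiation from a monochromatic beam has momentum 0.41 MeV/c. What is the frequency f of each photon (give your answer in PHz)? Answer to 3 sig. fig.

Take h = 6.62607015e-34 J·s, c = 2.99792458e8 m/s, 1 eV = 1.602176634e-19 J.
In SI units: p = 0.41 MeV/c = 2.1912e-22 kg·m/s.
For a photon f = pc/h, so f = 9.914e19 Hz.
Converting to PHz: f = 99140 PHz ≈ 9.91e4 PHz.

9.91e4 PHz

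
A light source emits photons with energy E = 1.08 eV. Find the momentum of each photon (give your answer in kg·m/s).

(c = 2.99792458 × 10^8 m/s, 1 eV = 1.602176634 × 10^-19 J.)
First convert: E = 1.08 eV = 1.7304 × 10^-19 J.
For a photon p = E/c, so p = 5.772 × 10^-28 kg·m/s.
So p ≈ 5.77 × 10^-28 kg·m/s.

5.77 × 10^-28 kg·m/s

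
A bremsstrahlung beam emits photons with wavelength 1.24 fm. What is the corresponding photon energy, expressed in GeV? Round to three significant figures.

1.00 GeV

(h = 6.62607015e-34 J·s, c = 2.99792458e8 m/s, 1 eV = 1.602176634e-19 J.)
In SI units: λ = 1.24 fm = 1.24e-15 m.
The photon relation is E = hc/λ, giving E = 1.602e-10 J.
Converting to GeV: E = 0.9999 GeV ≈ 1.00 GeV.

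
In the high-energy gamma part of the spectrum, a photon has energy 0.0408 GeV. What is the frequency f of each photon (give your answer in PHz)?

9.87e6 PHz

Use h = 6.62607015e-34 J·s, 1 eV = 1.602176634e-19 J.
In SI units: E = 0.0408 GeV = 6.5369e-12 J.
For a photon f = E/h, so f = 9.865e21 Hz.
Converting to PHz: f = 9.865e6 PHz ≈ 9.87e6 PHz.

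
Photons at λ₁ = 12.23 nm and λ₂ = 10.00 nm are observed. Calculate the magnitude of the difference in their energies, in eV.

Using E = hc/λ: E₁ = 1.6242e-17 J, E₂ = 1.9864e-17 J.
|ΔE| = |1.6242e-17 − 1.9864e-17| = 3.62e-18 J = 22.6 eV.

22.6 eV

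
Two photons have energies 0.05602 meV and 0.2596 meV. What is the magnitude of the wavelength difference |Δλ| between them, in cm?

1.74 cm

Using λ = hc/E: λ₁ = 0.022132 m, λ₂ = 0.0047760 m.
|Δλ| = |0.022132 − 0.0047760| = 0.0174 m = 1.74 cm.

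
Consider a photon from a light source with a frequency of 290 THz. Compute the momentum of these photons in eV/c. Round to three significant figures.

1.20 eV/c

In SI units: f = 290 THz = 2.90e14 Hz.
The photon relation is p = hf/c, giving p = 6.410e-28 kg·m/s.
Converting to eV/c: p = 1.199 eV/c ≈ 1.20 eV/c.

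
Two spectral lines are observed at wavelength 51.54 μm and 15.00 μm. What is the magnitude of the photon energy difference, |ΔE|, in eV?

Using E = hc/λ: E₁ = 3.8542 × 10^-21 J, E₂ = 1.3243 × 10^-20 J.
|ΔE| = |3.8542 × 10^-21 − 1.3243 × 10^-20| = 9.39 × 10^-21 J = 0.0586 eV.

0.0586 eV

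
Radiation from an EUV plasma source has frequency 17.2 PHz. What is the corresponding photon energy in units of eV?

71.1 eV

Use h = 6.62607015·10^-34 J·s, 1 eV = 1.602176634·10^-19 J.
First convert: f = 17.2 PHz = 1.72·10^16 Hz.
The photon relation is E = hf, giving E = 1.140·10^-17 J.
Converting to eV: E = 71.13 eV ≈ 71.1 eV.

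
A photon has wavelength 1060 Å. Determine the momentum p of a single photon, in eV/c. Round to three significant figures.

11.7 eV/c

(h = 6.62607015 × 10^-34 J·s, c = 2.99792458 × 10^8 m/s, 1 eV = 1.602176634 × 10^-19 J.)
First convert: λ = 1060 Å = 1.06 × 10^-7 m.
Apply p = h/λ: p = 6.251 × 10^-27 kg·m/s.
Converting to eV/c: p = 11.70 eV/c ≈ 11.7 eV/c.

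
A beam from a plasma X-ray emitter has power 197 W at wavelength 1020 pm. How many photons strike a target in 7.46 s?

Total energy: E_total = P·t = 197 × 7.46 = 1470 J.
Per-photon energy: E = 1.947e-16 J.
N = E_total / E_photon = 7.55e18.

7.55e18 photons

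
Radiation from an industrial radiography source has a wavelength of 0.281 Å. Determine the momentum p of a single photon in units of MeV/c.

Use h = 6.62607015 × 10^-34 J·s, c = 2.99792458 × 10^8 m/s, 1 eV = 1.602176634 × 10^-19 J.
First convert: λ = 0.281 Å = 2.81 × 10^-11 m.
The photon relation is p = h/λ, giving p = 2.358 × 10^-23 kg·m/s.
Converting to MeV/c: p = 0.04412 MeV/c ≈ 0.0441 MeV/c.

0.0441 MeV/c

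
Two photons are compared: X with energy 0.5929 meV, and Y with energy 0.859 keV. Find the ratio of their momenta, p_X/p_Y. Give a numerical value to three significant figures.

6.90 × 10^-7

p_X = 3.169 × 10^-31 kg·m/s (from energy = 0.5929 meV, via p = E/c).
p_Y = 4.591 × 10^-25 kg·m/s (from energy = 0.859 keV, via p = E/c).
Ratio = 3.169 × 10^-31 / 4.591 × 10^-25 = 6.90 × 10^-7.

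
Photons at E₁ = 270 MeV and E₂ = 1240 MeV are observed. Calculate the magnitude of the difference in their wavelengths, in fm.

3.59 fm

Using λ = hc/E: λ₁ = 4.592 × 10^-15 m, λ₂ = 9.999 × 10^-16 m.
|Δλ| = |4.592 × 10^-15 − 9.999 × 10^-16| = 3.59 × 10^-15 m = 3.59 fm.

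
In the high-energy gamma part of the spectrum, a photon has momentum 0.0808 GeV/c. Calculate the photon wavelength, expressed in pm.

0.0153 pm

First convert: p = 0.0808 GeV/c = 4.3182e-20 kg·m/s.
Apply λ = h/p: λ = 1.534e-14 m.
Converting to pm: λ = 0.01534 pm ≈ 0.0153 pm.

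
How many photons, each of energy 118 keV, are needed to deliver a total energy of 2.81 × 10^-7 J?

1.49 × 10^7 photons

Per-photon energy: E = 1.891 × 10^-14 J (from energy = 118 keV).
N = E_total / E_photon = 2.81 × 10^-7 J / 1.891 × 10^-14 J = 1.49 × 10^7.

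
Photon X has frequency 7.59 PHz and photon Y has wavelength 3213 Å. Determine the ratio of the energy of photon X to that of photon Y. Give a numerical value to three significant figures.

E_X = 5.029·10^-18 J (from frequency = 7.59 PHz, via E = hf).
E_Y = 6.183·10^-19 J (from wavelength = 3213 Å, via E = hc/λ).
Ratio = 5.029·10^-18 / 6.183·10^-19 = 8.13.

8.13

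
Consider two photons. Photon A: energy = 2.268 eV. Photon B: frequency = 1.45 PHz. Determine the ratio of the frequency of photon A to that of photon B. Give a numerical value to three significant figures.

0.378

f_A = 5.484 × 10^14 Hz (from energy = 2.268 eV, via f = E/h).
f_B = 1.450 × 10^15 Hz (from frequency = 1.45 PHz, via f given directly).
Ratio = 5.484 × 10^14 / 1.450 × 10^15 = 0.378.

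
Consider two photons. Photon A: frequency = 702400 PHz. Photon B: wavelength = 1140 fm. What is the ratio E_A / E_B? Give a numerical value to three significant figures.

2.67

E_A = 4.654e-13 J (from frequency = 702400 PHz, via E = hf).
E_B = 1.742e-13 J (from wavelength = 1140 fm, via E = hc/λ).
Ratio = 4.654e-13 / 1.742e-13 = 2.67.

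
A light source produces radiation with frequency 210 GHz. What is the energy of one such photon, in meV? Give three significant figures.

0.868 meV

(h = 6.62607015 × 10^-34 J·s, 1 eV = 1.602176634 × 10^-19 J.)
Convert to SI: f = 210 GHz = 2.1 × 10^11 Hz.
Since E = hf for a photon, E = 1.391 × 10^-22 J.
Converting to meV: E = 0.8685 meV ≈ 0.868 meV.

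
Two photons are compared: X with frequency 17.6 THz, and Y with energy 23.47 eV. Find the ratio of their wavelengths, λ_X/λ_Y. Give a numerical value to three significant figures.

322

λ_X = 1.703e-5 m (from frequency = 17.6 THz, via λ = c/f).
λ_Y = 5.283e-8 m (from energy = 23.47 eV, via λ = hc/E).
Ratio = 1.703e-5 / 5.283e-8 = 322.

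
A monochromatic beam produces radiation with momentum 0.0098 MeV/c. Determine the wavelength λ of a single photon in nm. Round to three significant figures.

0.127 nm

(h = 6.62607015e-34 J·s, c = 2.99792458e8 m/s, 1 eV = 1.602176634e-19 J.)
Convert to SI: p = 0.0098 MeV/c = 5.2374e-24 kg·m/s.
The photon relation is λ = h/p, giving λ = 1.265e-10 m.
Converting to nm: λ = 0.1265 nm ≈ 0.127 nm.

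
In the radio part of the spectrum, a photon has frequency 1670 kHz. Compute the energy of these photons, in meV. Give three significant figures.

6.91e-6 meV

First convert: f = 1670 kHz = 1.67e6 Hz.
Since E = hf for a photon, E = 1.107e-27 J.
Converting to meV: E = 6.907e-6 meV ≈ 6.91e-6 meV.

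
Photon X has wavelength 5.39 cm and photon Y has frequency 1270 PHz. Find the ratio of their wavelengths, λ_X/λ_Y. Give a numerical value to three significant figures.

2.28 × 10^8

λ_X = 0.05390 m (from wavelength = 5.39 cm, via λ given directly).
λ_Y = 2.361 × 10^-10 m (from frequency = 1270 PHz, via λ = c/f).
Ratio = 0.05390 / 2.361 × 10^-10 = 2.28 × 10^8.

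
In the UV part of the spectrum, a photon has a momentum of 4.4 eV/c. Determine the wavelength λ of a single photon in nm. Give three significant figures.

Convert to SI: p = 4.4 eV/c = 2.3515 × 10^-27 kg·m/s.
For a photon λ = h/p, so λ = 2.818 × 10^-7 m.
Converting to nm: λ = 281.8 nm ≈ 282 nm.

282 nm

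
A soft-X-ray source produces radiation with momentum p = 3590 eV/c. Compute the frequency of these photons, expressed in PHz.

Use h = 6.62607015 × 10^-34 J·s, c = 2.99792458 × 10^8 m/s, 1 eV = 1.602176634 × 10^-19 J.
In SI units: p = 3590 eV/c = 1.9186 × 10^-24 kg·m/s.
The photon relation is f = pc/h, giving f = 8.681 × 10^17 Hz.
Converting to PHz: f = 868.1 PHz ≈ 868 PHz.

868 PHz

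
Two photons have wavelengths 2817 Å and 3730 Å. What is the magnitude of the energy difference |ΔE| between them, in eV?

1.08 eV

Using E = hc/λ: E₁ = 7.0516e-19 J, E₂ = 5.3256e-19 J.
|ΔE| = |7.0516e-19 − 5.3256e-19| = 1.73e-19 J = 1.08 eV.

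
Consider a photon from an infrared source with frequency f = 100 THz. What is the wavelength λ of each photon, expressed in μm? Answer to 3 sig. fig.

3.00 μm

(c = 2.99792458·10^8 m/s.)
First convert: f = 100 THz = 1.0·10^14 Hz.
For a photon λ = c/f, so λ = 2.998·10^-6 m.
Converting to μm: λ = 2.998 μm ≈ 3.00 μm.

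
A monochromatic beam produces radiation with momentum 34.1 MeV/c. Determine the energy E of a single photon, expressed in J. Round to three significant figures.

In SI units: p = 34.1 MeV/c = 1.8224·10^-20 kg·m/s.
Since E = pc for a photon, E = 5.463·10^-12 J.
So E ≈ 5.46·10^-12 J.

5.46·10^-12 J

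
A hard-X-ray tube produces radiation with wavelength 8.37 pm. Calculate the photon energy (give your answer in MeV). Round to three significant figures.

Take h = 6.62607015e-34 J·s, c = 2.99792458e8 m/s, 1 eV = 1.602176634e-19 J.
In SI units: λ = 8.37 pm = 8.37e-12 m.
For a photon E = hc/λ, so E = 2.373e-14 J.
Converting to MeV: E = 0.1481 MeV ≈ 0.148 MeV.

0.148 MeV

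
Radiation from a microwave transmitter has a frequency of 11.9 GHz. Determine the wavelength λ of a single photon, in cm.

Use c = 2.99792458e8 m/s.
Convert to SI: f = 11.9 GHz = 1.19e10 Hz.
The photon relation is λ = c/f, giving λ = 0.02519 m.
Converting to cm: λ = 2.519 cm ≈ 2.52 cm.

2.52 cm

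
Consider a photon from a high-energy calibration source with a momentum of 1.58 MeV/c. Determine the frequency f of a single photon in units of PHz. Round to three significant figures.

(h = 6.62607015e-34 J·s, c = 2.99792458e8 m/s, 1 eV = 1.602176634e-19 J.)
In SI units: p = 1.58 MeV/c = 8.4440e-22 kg·m/s.
The photon relation is f = pc/h, giving f = 3.820e20 Hz.
Converting to PHz: f = 382000 PHz ≈ 3.82e5 PHz.

3.82e5 PHz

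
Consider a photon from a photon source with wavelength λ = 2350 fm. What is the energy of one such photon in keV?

(h = 6.62607015e-34 J·s, c = 2.99792458e8 m/s, 1 eV = 1.602176634e-19 J.)
Convert to SI: λ = 2350 fm = 2.35e-12 m.
For a photon E = hc/λ, so E = 8.453e-14 J.
Converting to keV: E = 527.6 keV ≈ 528 keV.

528 keV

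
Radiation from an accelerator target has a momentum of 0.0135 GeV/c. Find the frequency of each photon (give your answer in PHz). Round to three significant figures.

3.26 × 10^6 PHz

Convert to SI: p = 0.0135 GeV/c = 7.2148 × 10^-21 kg·m/s.
For a photon f = pc/h, so f = 3.264 × 10^21 Hz.
Converting to PHz: f = 3.264 × 10^6 PHz ≈ 3.26 × 10^6 PHz.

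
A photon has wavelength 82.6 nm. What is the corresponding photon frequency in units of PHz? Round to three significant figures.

3.63 PHz

In SI units: λ = 82.6 nm = 8.26·10^-8 m.
Apply f = c/λ: f = 3.629·10^15 Hz.
Converting to PHz: f = 3.629 PHz ≈ 3.63 PHz.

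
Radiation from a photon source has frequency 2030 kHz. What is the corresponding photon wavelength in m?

Take c = 2.99792458 × 10^8 m/s.
Convert to SI: f = 2030 kHz = 2.03 × 10^6 Hz.
The photon relation is λ = c/f, giving λ = 147.7 m.
So λ ≈ 148 m.

148 m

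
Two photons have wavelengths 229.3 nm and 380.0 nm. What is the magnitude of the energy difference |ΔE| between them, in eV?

Using E = hc/λ: E₁ = 8.6631 × 10^-19 J, E₂ = 5.2275 × 10^-19 J.
|ΔE| = |8.6631 × 10^-19 − 5.2275 × 10^-19| = 3.44 × 10^-19 J = 2.14 eV.

2.14 eV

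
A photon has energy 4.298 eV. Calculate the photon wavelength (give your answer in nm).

(h = 6.62607015e-34 J·s, c = 2.99792458e8 m/s, 1 eV = 1.602176634e-19 J.)
First convert: E = 4.298 eV = 6.8862e-19 J.
For a photon λ = hc/E, so λ = 2.885e-7 m.
Converting to nm: λ = 288.5 nm ≈ 288 nm.

288 nm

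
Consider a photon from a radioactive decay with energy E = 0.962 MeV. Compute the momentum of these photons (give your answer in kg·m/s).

Take c = 2.99792458e8 m/s, 1 eV = 1.602176634e-19 J.
In SI units: E = 0.962 MeV = 1.5413e-13 J.
Apply p = E/c: p = 5.141e-22 kg·m/s.
So p ≈ 5.14e-22 kg·m/s.

5.14e-22 kg·m/s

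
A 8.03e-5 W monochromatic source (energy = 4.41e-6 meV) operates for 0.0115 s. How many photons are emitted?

Total energy: E_total = P·t = 8.03e-5 × 0.0115 = 9.235e-7 J.
Per-photon energy: E = 7.066e-28 J.
N = E_total / E_photon = 1.31e21.

1.31e21 photons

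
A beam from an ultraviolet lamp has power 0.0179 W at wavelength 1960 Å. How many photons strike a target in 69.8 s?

Total energy: E_total = P·t = 0.0179 × 69.8 = 1.249 J.
Per-photon energy: E = 1.013·10^-18 J.
N = E_total / E_photon = 1.23·10^18.

1.23·10^18 photons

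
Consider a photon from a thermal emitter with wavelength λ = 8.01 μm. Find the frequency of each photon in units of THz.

37.4 THz

Convert to SI: λ = 8.01 μm = 8.01e-6 m.
Apply f = c/λ: f = 3.743e13 Hz.
Converting to THz: f = 37.43 THz ≈ 37.4 THz.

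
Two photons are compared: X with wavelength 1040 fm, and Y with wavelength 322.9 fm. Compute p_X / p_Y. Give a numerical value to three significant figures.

0.310

p_X = 6.371e-22 kg·m/s (from wavelength = 1040 fm, via p = h/λ).
p_Y = 2.052e-21 kg·m/s (from wavelength = 322.9 fm, via p = h/λ).
Ratio = 6.371e-22 / 2.052e-21 = 0.310.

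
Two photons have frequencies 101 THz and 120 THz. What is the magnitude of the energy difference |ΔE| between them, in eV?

0.0786 eV

Using E = hf: E₁ = 6.692e-20 J, E₂ = 7.951e-20 J.
|ΔE| = |6.692e-20 − 7.951e-20| = 1.26e-20 J = 0.0786 eV.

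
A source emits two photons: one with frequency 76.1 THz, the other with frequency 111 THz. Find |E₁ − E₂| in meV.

Using E = hf: E₁ = 5.042 × 10^-20 J, E₂ = 7.355 × 10^-20 J.
|ΔE| = |5.042 × 10^-20 − 7.355 × 10^-20| = 2.31 × 10^-20 J = 144 meV.

144 meV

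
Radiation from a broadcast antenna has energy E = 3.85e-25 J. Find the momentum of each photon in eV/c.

2.40e-6 eV/c

For a photon p = E/c, so p = 1.284e-33 kg·m/s.
Converting to eV/c: p = 2.403e-6 eV/c ≈ 2.40e-6 eV/c.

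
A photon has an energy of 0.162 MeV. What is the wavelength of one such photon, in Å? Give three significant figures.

0.0765 Å

Use h = 6.62607015 × 10^-34 J·s, c = 2.99792458 × 10^8 m/s, 1 eV = 1.602176634 × 10^-19 J.
Convert to SI: E = 0.162 MeV = 2.5955 × 10^-14 J.
Apply λ = hc/E: λ = 7.653 × 10^-12 m.
Converting to Å: λ = 0.07653 Å ≈ 0.0765 Å.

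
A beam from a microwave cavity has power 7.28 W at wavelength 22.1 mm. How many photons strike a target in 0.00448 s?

3.63e21 photons

Total energy: E_total = P·t = 7.28 × 0.00448 = 0.03261 J.
Per-photon energy: E = 8.988e-24 J.
N = E_total / E_photon = 3.63e21.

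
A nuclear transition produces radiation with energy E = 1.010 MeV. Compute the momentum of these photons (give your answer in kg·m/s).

In SI units: E = 1.010 MeV = 1.6182 × 10^-13 J.
For a photon p = E/c, so p = 5.398 × 10^-22 kg·m/s.
So p ≈ 5.40 × 10^-22 kg·m/s.

5.40 × 10^-22 kg·m/s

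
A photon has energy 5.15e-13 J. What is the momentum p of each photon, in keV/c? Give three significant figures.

Take c = 2.99792458e8 m/s, 1 eV = 1.602176634e-19 J.
For a photon p = E/c, so p = 1.718e-21 kg·m/s.
Converting to keV/c: p = 3214 keV/c ≈ 3210 keV/c.

3210 keV/c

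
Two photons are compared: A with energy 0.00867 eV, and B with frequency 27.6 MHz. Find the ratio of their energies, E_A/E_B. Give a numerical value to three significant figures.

7.60 × 10^4

E_A = 1.389 × 10^-21 J (from energy = 0.00867 eV, via E given directly).
E_B = 1.829 × 10^-26 J (from frequency = 27.6 MHz, via E = hf).
Ratio = 1.389 × 10^-21 / 1.829 × 10^-26 = 7.60 × 10^4.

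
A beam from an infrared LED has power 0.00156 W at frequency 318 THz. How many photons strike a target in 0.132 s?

9.77e14 photons

Total energy: E_total = P·t = 0.00156 × 0.132 = 2.059e-4 J.
Per-photon energy: E = 2.107e-19 J.
N = E_total / E_photon = 9.77e14.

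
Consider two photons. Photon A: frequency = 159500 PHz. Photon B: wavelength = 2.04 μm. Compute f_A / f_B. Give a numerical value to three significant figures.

1.09e6

f_A = 1.595e20 Hz (from frequency = 159500 PHz, via f given directly).
f_B = 1.470e14 Hz (from wavelength = 2.04 μm, via f = c/λ).
Ratio = 1.595e20 / 1.470e14 = 1.09e6.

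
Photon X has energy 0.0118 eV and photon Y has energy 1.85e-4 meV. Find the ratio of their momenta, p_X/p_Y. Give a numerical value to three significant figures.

p_X = 6.306e-30 kg·m/s (from energy = 0.0118 eV, via p = E/c).
p_Y = 9.887e-35 kg·m/s (from energy = 1.85e-4 meV, via p = E/c).
Ratio = 6.306e-30 / 9.887e-35 = 6.38e4.

6.38e4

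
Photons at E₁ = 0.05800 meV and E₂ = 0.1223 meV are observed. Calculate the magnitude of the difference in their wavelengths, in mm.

Using λ = hc/E: λ₁ = 0.021377 m, λ₂ = 0.010138 m.
|Δλ| = |0.021377 − 0.010138| = 0.0112 m = 11.2 mm.

11.2 mm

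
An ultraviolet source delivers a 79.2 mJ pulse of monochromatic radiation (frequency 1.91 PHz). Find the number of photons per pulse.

Per-photon energy: E = 1.266e-18 J (from frequency = 1.91 PHz).
N = E_total / E_photon = 0.0792 J / 1.266e-18 J = 6.26e16.

6.26e16 photons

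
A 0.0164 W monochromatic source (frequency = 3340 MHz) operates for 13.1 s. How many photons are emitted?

Total energy: E_total = P·t = 0.0164 × 13.1 = 0.2148 J.
Per-photon energy: E = 2.213 × 10^-24 J.
N = E_total / E_photon = 9.71 × 10^22.

9.71 × 10^22 photons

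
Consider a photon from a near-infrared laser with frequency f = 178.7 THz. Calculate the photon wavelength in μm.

(c = 2.99792458 × 10^8 m/s.)
Convert to SI: f = 178.7 THz = 1.787 × 10^14 Hz.
Since λ = c/f for a photon, λ = 1.678 × 10^-6 m.
Converting to μm: λ = 1.678 μm ≈ 1.68 μm.

1.68 μm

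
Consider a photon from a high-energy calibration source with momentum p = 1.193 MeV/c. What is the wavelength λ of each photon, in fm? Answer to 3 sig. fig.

Take h = 6.62607015e-34 J·s, c = 2.99792458e8 m/s, 1 eV = 1.602176634e-19 J.
In SI units: p = 1.193 MeV/c = 6.3757e-22 kg·m/s.
Since λ = h/p for a photon, λ = 1.039e-12 m.
Converting to fm: λ = 1039 fm ≈ 1040 fm.

1040 fm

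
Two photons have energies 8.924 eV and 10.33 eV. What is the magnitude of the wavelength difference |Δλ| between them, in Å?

189 Å

Using λ = hc/E: λ₁ = 1.3893e-7 m, λ₂ = 1.2002e-7 m.
|Δλ| = |1.3893e-7 − 1.2002e-7| = 1.89e-8 m = 189 Å.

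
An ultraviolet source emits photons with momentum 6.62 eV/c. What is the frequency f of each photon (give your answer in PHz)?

1.60 PHz

(h = 6.62607015·10^-34 J·s, c = 2.99792458·10^8 m/s, 1 eV = 1.602176634·10^-19 J.)
Convert to SI: p = 6.62 eV/c = 3.5379·10^-27 kg·m/s.
For a photon f = pc/h, so f = 1.601·10^15 Hz.
Converting to PHz: f = 1.601 PHz ≈ 1.60 PHz.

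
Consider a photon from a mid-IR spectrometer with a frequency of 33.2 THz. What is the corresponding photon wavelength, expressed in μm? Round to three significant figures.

(c = 2.99792458e8 m/s.)
In SI units: f = 33.2 THz = 3.32e13 Hz.
Since λ = c/f for a photon, λ = 9.030e-6 m.
Converting to μm: λ = 9.030 μm ≈ 9.03 μm.

9.03 μm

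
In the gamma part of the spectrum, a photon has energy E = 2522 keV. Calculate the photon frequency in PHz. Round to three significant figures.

First convert: E = 2522 keV = 4.0407e-13 J.
Apply f = E/h: f = 6.098e20 Hz.
Converting to PHz: f = 609800 PHz ≈ 6.10e5 PHz.

6.10e5 PHz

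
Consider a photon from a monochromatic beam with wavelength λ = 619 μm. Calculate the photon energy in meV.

2.00 meV

(h = 6.62607015·10^-34 J·s, c = 2.99792458·10^8 m/s, 1 eV = 1.602176634·10^-19 J.)
First convert: λ = 619 μm = 6.19·10^-4 m.
The photon relation is E = hc/λ, giving E = 3.209·10^-22 J.
Converting to meV: E = 2.003 meV ≈ 2.00 meV.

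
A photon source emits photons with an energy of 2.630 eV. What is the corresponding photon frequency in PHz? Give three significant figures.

0.636 PHz

(h = 6.62607015e-34 J·s, 1 eV = 1.602176634e-19 J.)
Convert to SI: E = 2.630 eV = 4.2137e-19 J.
Since f = E/h for a photon, f = 6.359e14 Hz.
Converting to PHz: f = 0.6359 PHz ≈ 0.636 PHz.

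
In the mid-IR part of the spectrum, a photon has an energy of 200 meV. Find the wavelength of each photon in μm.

6.20 μm

(h = 6.62607015 × 10^-34 J·s, c = 2.99792458 × 10^8 m/s, 1 eV = 1.602176634 × 10^-19 J.)
Convert to SI: E = 200 meV = 3.2044 × 10^-20 J.
Apply λ = hc/E: λ = 6.199 × 10^-6 m.
Converting to μm: λ = 6.199 μm ≈ 6.20 μm.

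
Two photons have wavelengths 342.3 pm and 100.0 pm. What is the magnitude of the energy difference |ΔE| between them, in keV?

Using E = hc/λ: E₁ = 5.8032 × 10^-16 J, E₂ = 1.9864 × 10^-15 J.
|ΔE| = |5.8032 × 10^-16 − 1.9864 × 10^-15| = 1.41 × 10^-15 J = 8.78 keV.

8.78 keV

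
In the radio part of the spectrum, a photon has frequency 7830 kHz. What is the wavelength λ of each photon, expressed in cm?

First convert: f = 7830 kHz = 7.83 × 10^6 Hz.
Apply λ = c/f: λ = 38.29 m.
Converting to cm: λ = 3829 cm ≈ 3830 cm.

3830 cm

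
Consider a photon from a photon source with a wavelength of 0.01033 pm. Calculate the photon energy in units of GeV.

0.120 GeV

Convert to SI: λ = 0.01033 pm = 1.033 × 10^-14 m.
The photon relation is E = hc/λ, giving E = 1.923 × 10^-11 J.
Converting to GeV: E = 0.1200 GeV ≈ 0.120 GeV.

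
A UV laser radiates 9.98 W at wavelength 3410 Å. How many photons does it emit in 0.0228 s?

3.91e17 photons

Total energy: E_total = P·t = 9.98 × 0.0228 = 0.2275 J.
Per-photon energy: E = 5.825e-19 J.
N = E_total / E_photon = 3.91e17.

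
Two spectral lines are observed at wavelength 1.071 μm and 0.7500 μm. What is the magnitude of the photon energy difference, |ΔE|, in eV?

0.495 eV

Using E = hc/λ: E₁ = 1.8548e-19 J, E₂ = 2.6486e-19 J.
|ΔE| = |1.8548e-19 − 2.6486e-19| = 7.94e-20 J = 0.495 eV.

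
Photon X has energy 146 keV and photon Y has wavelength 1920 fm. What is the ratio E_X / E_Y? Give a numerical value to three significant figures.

0.226

E_X = 2.339 × 10^-14 J (from energy = 146 keV, via E given directly).
E_Y = 1.035 × 10^-13 J (from wavelength = 1920 fm, via E = hc/λ).
Ratio = 2.339 × 10^-14 / 1.035 × 10^-13 = 0.226.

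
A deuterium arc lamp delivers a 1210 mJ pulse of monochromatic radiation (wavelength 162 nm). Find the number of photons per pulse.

9.87·10^17 photons

Per-photon energy: E = 1.226·10^-18 J (from wavelength = 162 nm).
N = E_total / E_photon = 1.21 J / 1.226·10^-18 J = 9.87·10^17.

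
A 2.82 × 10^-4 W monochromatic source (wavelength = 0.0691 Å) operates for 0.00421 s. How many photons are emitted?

4.13 × 10^7 photons

Total energy: E_total = P·t = 2.82 × 10^-4 × 0.00421 = 1.187 × 10^-6 J.
Per-photon energy: E = 2.875 × 10^-14 J.
N = E_total / E_photon = 4.13 × 10^7.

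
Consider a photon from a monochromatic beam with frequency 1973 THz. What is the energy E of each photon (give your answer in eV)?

Use h = 6.62607015 × 10^-34 J·s, 1 eV = 1.602176634 × 10^-19 J.
In SI units: f = 1973 THz = 1.973 × 10^15 Hz.
Since E = hf for a photon, E = 1.307 × 10^-18 J.
Converting to eV: E = 8.160 eV ≈ 8.16 eV.

8.16 eV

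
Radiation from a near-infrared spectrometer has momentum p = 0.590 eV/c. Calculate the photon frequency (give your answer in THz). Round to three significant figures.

143 THz

Use h = 6.62607015 × 10^-34 J·s, c = 2.99792458 × 10^8 m/s, 1 eV = 1.602176634 × 10^-19 J.
First convert: p = 0.590 eV/c = 3.1531 × 10^-28 kg·m/s.
The photon relation is f = pc/h, giving f = 1.427 × 10^14 Hz.
Converting to THz: f = 142.7 THz ≈ 143 THz.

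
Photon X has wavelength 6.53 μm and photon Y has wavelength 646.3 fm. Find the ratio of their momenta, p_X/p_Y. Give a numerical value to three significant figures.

p_X = 1.015e-28 kg·m/s (from wavelength = 6.53 μm, via p = h/λ).
p_Y = 1.025e-21 kg·m/s (from wavelength = 646.3 fm, via p = h/λ).
Ratio = 1.015e-28 / 1.025e-21 = 9.90e-8.

9.90e-8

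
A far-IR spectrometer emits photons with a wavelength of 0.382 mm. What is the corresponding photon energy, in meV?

First convert: λ = 0.382 mm = 3.82e-4 m.
The photon relation is E = hc/λ, giving E = 5.200e-22 J.
Converting to meV: E = 3.246 meV ≈ 3.25 meV.

3.25 meV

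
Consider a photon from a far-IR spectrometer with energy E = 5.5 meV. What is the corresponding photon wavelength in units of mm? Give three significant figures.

Take h = 6.62607015e-34 J·s, c = 2.99792458e8 m/s, 1 eV = 1.602176634e-19 J.
First convert: E = 5.5 meV = 8.8120e-22 J.
Apply λ = hc/E: λ = 2.254e-4 m.
Converting to mm: λ = 0.2254 mm ≈ 0.225 mm.

0.225 mm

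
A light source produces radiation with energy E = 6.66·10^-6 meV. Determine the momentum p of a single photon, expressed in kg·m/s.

3.56·10^-36 kg·m/s

Convert to SI: E = 6.66·10^-6 meV = 1.0670·10^-27 J.
Apply p = E/c: p = 3.559·10^-36 kg·m/s.
So p ≈ 3.56·10^-36 kg·m/s.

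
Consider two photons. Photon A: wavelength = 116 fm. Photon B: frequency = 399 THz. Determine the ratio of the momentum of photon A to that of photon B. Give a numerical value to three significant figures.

6.48e6

p_A = 5.712e-21 kg·m/s (from wavelength = 116 fm, via p = h/λ).
p_B = 8.819e-28 kg·m/s (from frequency = 399 THz, via p = hf/c).
Ratio = 5.712e-21 / 8.819e-28 = 6.48e6.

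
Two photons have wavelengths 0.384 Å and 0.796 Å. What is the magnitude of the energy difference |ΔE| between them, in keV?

Using E = hc/λ: E₁ = 5.173e-15 J, E₂ = 2.496e-15 J.
|ΔE| = |5.173e-15 − 2.496e-15| = 2.68e-15 J = 16.7 keV.

16.7 keV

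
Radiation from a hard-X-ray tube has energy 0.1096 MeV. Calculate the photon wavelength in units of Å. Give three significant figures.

In SI units: E = 0.1096 MeV = 1.7560·10^-14 J.
The photon relation is λ = hc/E, giving λ = 1.131·10^-11 m.
Converting to Å: λ = 0.1131 Å ≈ 0.113 Å.

0.113 Å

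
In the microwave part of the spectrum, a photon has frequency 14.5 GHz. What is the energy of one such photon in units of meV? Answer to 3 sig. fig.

Use h = 6.62607015 × 10^-34 J·s, 1 eV = 1.602176634 × 10^-19 J.
First convert: f = 14.5 GHz = 1.45 × 10^10 Hz.
The photon relation is E = hf, giving E = 9.608 × 10^-24 J.
Converting to meV: E = 0.05997 meV ≈ 0.0600 meV.

0.0600 meV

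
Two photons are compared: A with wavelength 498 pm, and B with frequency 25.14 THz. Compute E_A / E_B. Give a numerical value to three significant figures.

2.39 × 10^4

E_A = 3.989 × 10^-16 J (from wavelength = 498 pm, via E = hc/λ).
E_B = 1.666 × 10^-20 J (from frequency = 25.14 THz, via E = hf).
Ratio = 3.989 × 10^-16 / 1.666 × 10^-20 = 2.39 × 10^4.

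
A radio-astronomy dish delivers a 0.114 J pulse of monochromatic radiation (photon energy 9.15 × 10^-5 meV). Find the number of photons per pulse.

Per-photon energy: E = 1.466 × 10^-26 J (from energy = 9.15 × 10^-5 meV).
N = E_total / E_photon = 0.114 J / 1.466 × 10^-26 J = 7.78 × 10^24.

7.78 × 10^24 photons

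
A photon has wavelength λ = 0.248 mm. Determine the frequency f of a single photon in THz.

In SI units: λ = 0.248 mm = 2.48e-4 m.
Since f = c/λ for a photon, f = 1.209e12 Hz.
Converting to THz: f = 1.209 THz ≈ 1.21 THz.

1.21 THz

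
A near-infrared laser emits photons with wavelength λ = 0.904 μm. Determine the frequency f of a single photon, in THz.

Use c = 2.99792458 × 10^8 m/s.
First convert: λ = 0.904 μm = 9.04 × 10^-7 m.
The photon relation is f = c/λ, giving f = 3.316 × 10^14 Hz.
Converting to THz: f = 331.6 THz ≈ 332 THz.

332 THz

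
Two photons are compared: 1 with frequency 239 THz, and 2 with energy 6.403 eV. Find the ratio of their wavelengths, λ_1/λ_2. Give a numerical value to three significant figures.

6.48

λ_1 = 1.254e-6 m (from frequency = 239 THz, via λ = c/f).
λ_2 = 1.936e-7 m (from energy = 6.403 eV, via λ = hc/E).
Ratio = 1.254e-6 / 1.936e-7 = 6.48.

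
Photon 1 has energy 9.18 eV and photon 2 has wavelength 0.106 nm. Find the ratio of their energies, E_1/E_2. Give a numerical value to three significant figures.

E_1 = 1.471·10^-18 J (from energy = 9.18 eV, via E given directly).
E_2 = 1.874·10^-15 J (from wavelength = 0.106 nm, via E = hc/λ).
Ratio = 1.471·10^-18 / 1.874·10^-15 = 7.85·10^-4.

7.85·10^-4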